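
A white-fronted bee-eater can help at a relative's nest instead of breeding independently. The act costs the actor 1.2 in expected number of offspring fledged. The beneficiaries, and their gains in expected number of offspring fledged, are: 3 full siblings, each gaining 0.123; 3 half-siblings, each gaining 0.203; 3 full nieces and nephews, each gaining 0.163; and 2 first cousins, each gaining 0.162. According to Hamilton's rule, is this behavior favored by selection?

No

Hamilton's rule: the trait is favored when the sum of r·B over every recipient exceeds the actor's cost C.
r to a full sibling = 0.5 (full sibs share both parents — two paths of length 2: r = 2·(1/2)^2 = 1/2).
r to a half-sibling = 0.25 (half-sibs share one parent — one path of length 2: r = (1/2)^2 = 1/4).
r to a full niece or nephew = 0.25 (full aunt/uncle↔niece/nephew: two paths of length 3 through the shared grandparent pair: r = 2·(1/2)^3 = 1/4).
r to a first cousin = 1/8 (first cousins share one grandparent pair — two paths of length 4: r = 2·(1/2)^4 = 1/8).
Summing one r·B term per recipient: 3·0.5·0.123 + 3·0.25·0.203 + 3·0.25·0.163 + 2·0.125·0.162 = 0.4995.
0.4995 < 1.2: the indirect benefit is less than the cost.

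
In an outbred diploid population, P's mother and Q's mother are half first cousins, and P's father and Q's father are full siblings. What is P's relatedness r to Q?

0.140625

Independent pedigree routes through distinct common ancestors add.
P and Q are related in two ways: half second cousins through their mothers (r = 1/64) and first cousins through their fathers (r = 1/8).
r = 1/64 + 1/8 = 0.140625.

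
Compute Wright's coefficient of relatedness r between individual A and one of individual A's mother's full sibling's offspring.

0.125

Each parent–offspring link contributes a factor of 1/2, and independent paths through distinct common ancestors add.
First cousins share one grandparent pair — two paths of length 4: r = 2·(1/2)^4 = 1/8.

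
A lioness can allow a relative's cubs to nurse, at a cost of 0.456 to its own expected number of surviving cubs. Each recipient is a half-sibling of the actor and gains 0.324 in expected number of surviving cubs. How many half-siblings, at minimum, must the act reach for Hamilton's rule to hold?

6

r to a half-sibling = 1/4 (half-sibs share one parent — one path of length 2: r = (1/2)^2 = 1/4).
Hamilton's rule: n·r·B > C  ⇒  n > C/(r·B) = 0.456/(0.25·0.324) = 5.63.
The smallest integer exceeding 5.63 is 6.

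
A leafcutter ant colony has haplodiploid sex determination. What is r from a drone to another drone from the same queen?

0.5

Haploid brothers each carry a random half of the queen's diploid genome, so on average they share half: r = 1/2.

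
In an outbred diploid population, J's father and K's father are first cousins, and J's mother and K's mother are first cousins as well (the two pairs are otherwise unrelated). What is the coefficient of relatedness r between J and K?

0.0625

Wright's path rule: contributions from independent ancestry routes add.
J and K are related in two ways: second cousins through their fathers (r = 1/32) and second cousins through their mothers (r = 1/32).
r = 1/32 + 1/32 = 0.0625.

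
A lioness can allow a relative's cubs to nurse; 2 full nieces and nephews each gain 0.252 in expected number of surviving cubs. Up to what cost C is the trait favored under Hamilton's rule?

r to a full niece or nephew = 0.25 (full aunt/uncle↔niece/nephew: two paths of length 3 through the shared grandparent pair: r = 2·(1/2)^3 = 1/4).
Hamilton's rule: n·r·B > C, so the trait is favored while C < n·r·B = 2·0.25·0.252 = 0.126.

0.126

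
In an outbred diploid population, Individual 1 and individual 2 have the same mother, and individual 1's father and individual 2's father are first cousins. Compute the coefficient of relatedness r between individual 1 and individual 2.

Independent pedigree routes through distinct common ancestors add.
Individual 1 and individual 2 are related in two ways: half-sibs through their shared mother (r = 1/4) and second cousins through their fathers (r = 1/32).
r = 1/4 + 1/32 = 0.28125.

0.28125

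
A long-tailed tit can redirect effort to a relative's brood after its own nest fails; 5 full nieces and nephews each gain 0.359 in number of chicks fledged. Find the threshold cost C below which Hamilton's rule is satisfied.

0.44875

r to a full niece or nephew = 1/4 (full aunt/uncle↔niece/nephew: two paths of length 3 through the shared grandparent pair: r = 2·(1/2)^3 = 1/4).
Hamilton's rule: n·r·B > C, so the trait is favored while C < n·r·B = 5·0.25·0.359 = 0.44875.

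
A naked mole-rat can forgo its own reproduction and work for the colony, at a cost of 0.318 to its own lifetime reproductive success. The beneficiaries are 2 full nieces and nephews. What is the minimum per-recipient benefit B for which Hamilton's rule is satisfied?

r to a full niece or nephew = 0.25 (full aunt/uncle↔niece/nephew: two paths of length 3 through the shared grandparent pair: r = 2·(1/2)^3 = 1/4).
Hamilton's rule with n recipients of equal r: n·r·B > C, so B > C/(n·r) = 0.318/(2·0.25) = 0.636.

0.636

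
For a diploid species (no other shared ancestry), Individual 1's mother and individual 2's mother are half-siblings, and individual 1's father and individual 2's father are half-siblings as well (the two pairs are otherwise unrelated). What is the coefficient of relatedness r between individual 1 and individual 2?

With two independent routes of shared ancestry, r is the sum of the two contributions.
Individual 1 and individual 2 are related in two ways: half first cousins through their mothers (r = 1/16) and half first cousins through their fathers (r = 1/16).
r = 1/16 + 1/16 = 1/8 = 0.125.

0.125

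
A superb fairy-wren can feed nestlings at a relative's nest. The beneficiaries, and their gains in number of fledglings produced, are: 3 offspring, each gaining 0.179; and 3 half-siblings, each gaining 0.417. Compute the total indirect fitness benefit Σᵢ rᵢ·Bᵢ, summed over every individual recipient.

r to an offspring = 1/2 (one parent–offspring link: r = (1/2)^1 = 1/2).
r to a half-sibling = 0.25 (half-sibs share one parent — one path of length 2: r = (1/2)^2 = 1/4).
Summing one r·B term per recipient: 3·0.5·0.179 + 3·0.25·0.417 = 0.58125.

0.58125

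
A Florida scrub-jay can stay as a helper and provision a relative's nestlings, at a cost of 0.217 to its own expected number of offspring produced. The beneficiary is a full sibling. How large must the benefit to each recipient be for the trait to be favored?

r to a full sibling = 0.5 (full sibs share both parents — two paths of length 2: r = 2·(1/2)^2 = 1/2).
Hamilton's rule with n recipients of equal r: n·r·B > C, so B > C/(n·r) = 0.217/(1·0.5) = 0.434.

0.434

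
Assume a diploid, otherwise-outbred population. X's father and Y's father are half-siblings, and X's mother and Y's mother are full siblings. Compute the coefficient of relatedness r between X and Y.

With two independent routes of shared ancestry, r is the sum of the two contributions.
X and Y are related in two ways: half first cousins through their fathers (r = 1/16) and first cousins through their mothers (r = 1/8).
r = 1/16 + 1/8 = 0.1875.

0.1875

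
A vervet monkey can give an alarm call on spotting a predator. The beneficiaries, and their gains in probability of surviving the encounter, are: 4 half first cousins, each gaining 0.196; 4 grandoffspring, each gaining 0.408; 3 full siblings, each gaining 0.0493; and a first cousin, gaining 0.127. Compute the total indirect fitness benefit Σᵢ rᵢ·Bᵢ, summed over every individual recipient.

r to a half first cousin = 1/16 (half first cousins share one grandparent — one path of length 4: r = (1/2)^4 = 1/16).
r to a grandoffspring = 0.25 (two parent–offspring links: r = (1/2)^2 = 1/4).
r to a full sibling = 0.5 (full sibs share both parents — two paths of length 2: r = 2·(1/2)^2 = 1/2).
r to a first cousin = 1/8 (first cousins share one grandparent pair — two paths of length 4: r = 2·(1/2)^4 = 1/8).
Summing one r·B term per recipient: 4·0.0625·0.196 + 4·0.25·0.408 + 3·0.5·0.0493 + 1·0.125·0.127 = 0.546825.

0.546825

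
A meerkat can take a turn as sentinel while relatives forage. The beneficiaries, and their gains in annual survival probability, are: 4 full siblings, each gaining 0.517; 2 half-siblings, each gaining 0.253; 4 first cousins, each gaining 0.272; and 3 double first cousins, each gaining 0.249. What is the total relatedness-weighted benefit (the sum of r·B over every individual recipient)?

1.48325

r to a full sibling = 0.5 (full sibs share both parents — two paths of length 2: r = 2·(1/2)^2 = 1/2).
r to a half-sibling = 0.25 (half-sibs share one parent — one path of length 2: r = (1/2)^2 = 1/4).
r to a first cousin = 0.125 (first cousins share one grandparent pair — two paths of length 4: r = 2·(1/2)^4 = 1/8).
r to a double first cousin = 0.25 (double first cousins share both grandparent pairs — four paths of length 4: r = 4·(1/2)^4 = 1/4).
Summing one r·B term per recipient: 4·0.5·0.517 + 2·0.25·0.253 + 4·0.125·0.272 + 3·0.25·0.249 = 1.48325.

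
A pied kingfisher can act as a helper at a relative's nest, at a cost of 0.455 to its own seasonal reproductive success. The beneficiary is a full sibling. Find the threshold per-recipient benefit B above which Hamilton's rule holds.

0.91

r to a full sibling = 1/2 (full sibs share both parents — two paths of length 2: r = 2·(1/2)^2 = 1/2).
Hamilton's rule with n recipients of equal r: n·r·B > C, so B > C/(n·r) = 0.455/(1·0.5) = 0.91.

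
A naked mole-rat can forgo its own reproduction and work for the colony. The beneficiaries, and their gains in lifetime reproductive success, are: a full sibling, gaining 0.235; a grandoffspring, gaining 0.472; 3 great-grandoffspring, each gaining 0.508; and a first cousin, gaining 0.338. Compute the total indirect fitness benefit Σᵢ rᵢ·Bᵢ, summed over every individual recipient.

r to a full sibling = 0.5 (full sibs share both parents — two paths of length 2: r = 2·(1/2)^2 = 1/2).
r to a grandoffspring = 0.25 (two parent–offspring links: r = (1/2)^2 = 1/4).
r to a great-grandoffspring = 1/8 (three parent–offspring links: r = (1/2)^3 = 1/8).
r to a first cousin = 1/8 (first cousins share one grandparent pair — two paths of length 4: r = 2·(1/2)^4 = 1/8).
Summing one r·B term per recipient: 1·0.5·0.235 + 1·0.25·0.472 + 3·0.125·0.508 + 1·0.125·0.338 = 0.46825.

0.46825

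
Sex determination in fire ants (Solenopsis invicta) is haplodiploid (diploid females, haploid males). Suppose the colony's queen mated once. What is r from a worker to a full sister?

0.75

Haplodiploid full sisters inherit their father's entire haploid genome identically (contributing 1/2) and on average half of their mother's contribution (1/2 · 1/2 = 1/4); r = 1/2 + 1/4 = 3/4.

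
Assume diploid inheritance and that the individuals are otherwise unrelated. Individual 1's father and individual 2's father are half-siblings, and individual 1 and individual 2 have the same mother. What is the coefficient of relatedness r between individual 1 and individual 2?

0.3125

With two independent routes of shared ancestry, r is the sum of the two contributions.
Individual 1 and individual 2 are related in two ways: half first cousins through their fathers (r = 1/16) and half-sibs through their shared mother (r = 1/4).
r = 1/16 + 1/4 = 5/16 = 0.3125.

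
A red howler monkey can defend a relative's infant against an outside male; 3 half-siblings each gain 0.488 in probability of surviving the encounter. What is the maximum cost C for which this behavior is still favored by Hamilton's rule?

0.366

r to a half-sibling = 1/4 (half-sibs share one parent — one path of length 2: r = (1/2)^2 = 1/4).
Hamilton's rule: n·r·B > C, so the trait is favored while C < n·r·B = 3·0.25·0.488 = 0.366.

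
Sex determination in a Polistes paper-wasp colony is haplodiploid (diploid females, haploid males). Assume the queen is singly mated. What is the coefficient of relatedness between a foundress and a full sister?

0.75

Haplodiploid full sisters inherit their father's entire haploid genome identically (contributing 1/2) and on average half of their mother's contribution (1/2 · 1/2 = 1/4); r = 1/2 + 1/4 = 3/4.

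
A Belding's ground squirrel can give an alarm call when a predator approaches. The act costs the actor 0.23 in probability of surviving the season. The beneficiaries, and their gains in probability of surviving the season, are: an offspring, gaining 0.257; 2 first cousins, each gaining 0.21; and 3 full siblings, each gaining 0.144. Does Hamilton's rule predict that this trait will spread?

Hamilton's rule: the trait is favored when the sum of r·B over every recipient exceeds the actor's cost C.
r to an offspring = 1/2 (one parent–offspring link: r = (1/2)^1 = 1/2).
r to a first cousin = 1/8 (first cousins share one grandparent pair — two paths of length 4: r = 2·(1/2)^4 = 1/8).
r to a full sibling = 1/2 (full sibs share both parents — two paths of length 2: r = 2·(1/2)^2 = 1/2).
Summing one r·B term per recipient: 1·0.5·0.257 + 2·0.125·0.21 + 3·0.5·0.144 = 0.397.
0.397 > 0.23: the indirect benefit exceeds the cost.

Yes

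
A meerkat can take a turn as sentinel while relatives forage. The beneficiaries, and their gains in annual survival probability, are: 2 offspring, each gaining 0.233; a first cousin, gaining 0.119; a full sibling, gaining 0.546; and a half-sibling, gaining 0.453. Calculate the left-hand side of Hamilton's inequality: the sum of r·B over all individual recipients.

r to an offspring = 0.5 (one parent–offspring link: r = (1/2)^1 = 1/2).
r to a first cousin = 1/8 (first cousins share one grandparent pair — two paths of length 4: r = 2·(1/2)^4 = 1/8).
r to a full sibling = 0.5 (full sibs share both parents — two paths of length 2: r = 2·(1/2)^2 = 1/2).
r to a half-sibling = 1/4 (half-sibs share one parent — one path of length 2: r = (1/2)^2 = 1/4).
Summing one r·B term per recipient: 2·0.5·0.233 + 1·0.125·0.119 + 1·0.5·0.546 + 1·0.25·0.453 = 0.634125.

0.634125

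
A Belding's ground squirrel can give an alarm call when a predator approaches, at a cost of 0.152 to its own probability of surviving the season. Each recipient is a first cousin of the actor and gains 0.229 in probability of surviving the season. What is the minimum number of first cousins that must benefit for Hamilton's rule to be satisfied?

6

r to a first cousin = 0.125 (first cousins share one grandparent pair — two paths of length 4: r = 2·(1/2)^4 = 1/8).
Hamilton's rule: n·r·B > C  ⇒  n > C/(r·B) = 0.152/(0.125·0.229) = 5.31.
The smallest integer exceeding 5.31 is 6.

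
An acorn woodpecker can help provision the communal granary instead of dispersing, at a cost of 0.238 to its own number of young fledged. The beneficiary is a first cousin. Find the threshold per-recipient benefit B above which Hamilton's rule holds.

1.904

r to a first cousin = 0.125 (first cousins share one grandparent pair — two paths of length 4: r = 2·(1/2)^4 = 1/8).
Hamilton's rule with n recipients of equal r: n·r·B > C, so B > C/(n·r) = 0.238/(1·0.125) = 1.904.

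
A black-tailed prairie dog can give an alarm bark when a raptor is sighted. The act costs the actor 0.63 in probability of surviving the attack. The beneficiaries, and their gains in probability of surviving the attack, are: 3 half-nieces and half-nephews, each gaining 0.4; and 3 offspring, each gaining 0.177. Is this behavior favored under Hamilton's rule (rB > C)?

Hamilton's rule: the trait is favored when the sum of r·B over every recipient exceeds the actor's cost C.
r to a half-niece or half-nephew = 1/8 (half-aunt/uncle↔niece/nephew: one path of length 3: r = (1/2)^3 = 1/8).
r to an offspring = 0.5 (one parent–offspring link: r = (1/2)^1 = 1/2).
Summing one r·B term per recipient: 3·0.125·0.4 + 3·0.5·0.177 = 0.4155.
0.4155 < 0.63: the indirect benefit is less than the cost.

No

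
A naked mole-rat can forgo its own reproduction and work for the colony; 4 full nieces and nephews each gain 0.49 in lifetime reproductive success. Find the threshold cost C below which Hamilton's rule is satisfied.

r to a full niece or nephew = 0.25 (full aunt/uncle↔niece/nephew: two paths of length 3 through the shared grandparent pair: r = 2·(1/2)^3 = 1/4).
Hamilton's rule: n·r·B > C, so the trait is favored while C < n·r·B = 4·0.25·0.49 = 0.49.

0.49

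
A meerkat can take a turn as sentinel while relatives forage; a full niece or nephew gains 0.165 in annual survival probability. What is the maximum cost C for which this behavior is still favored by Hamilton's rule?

0.04125

r to a full niece or nephew = 0.25 (full aunt/uncle↔niece/nephew: two paths of length 3 through the shared grandparent pair: r = 2·(1/2)^3 = 1/4).
Hamilton's rule: n·r·B > C, so the trait is favored while C < n·r·B = 1·0.25·0.165 = 0.04125.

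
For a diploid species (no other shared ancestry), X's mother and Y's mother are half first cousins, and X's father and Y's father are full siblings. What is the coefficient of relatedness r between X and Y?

Relatedness sums over independent paths through distinct common ancestors.
X and Y are related in two ways: half second cousins through their mothers (r = 1/64) and first cousins through their fathers (r = 1/8).
r = 1/64 + 1/8 = 9/64 = 0.140625.

0.140625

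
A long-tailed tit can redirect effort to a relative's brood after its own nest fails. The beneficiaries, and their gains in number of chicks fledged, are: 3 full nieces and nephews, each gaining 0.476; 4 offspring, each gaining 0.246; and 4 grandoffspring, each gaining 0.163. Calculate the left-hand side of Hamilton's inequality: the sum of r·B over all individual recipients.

r to a full niece or nephew = 1/4 (full aunt/uncle↔niece/nephew: two paths of length 3 through the shared grandparent pair: r = 2·(1/2)^3 = 1/4).
r to an offspring = 0.5 (one parent–offspring link: r = (1/2)^1 = 1/2).
r to a grandoffspring = 1/4 (two parent–offspring links: r = (1/2)^2 = 1/4).
Summing one r·B term per recipient: 3·0.25·0.476 + 4·0.5·0.246 + 4·0.25·0.163 = 1.012.

1.012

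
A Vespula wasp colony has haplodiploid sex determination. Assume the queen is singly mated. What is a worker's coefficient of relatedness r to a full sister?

0.75

Haplodiploid full sisters inherit their father's entire haploid genome identically (contributing 1/2) and on average half of their mother's contribution (1/2 · 1/2 = 1/4); r = 1/2 + 1/4 = 3/4.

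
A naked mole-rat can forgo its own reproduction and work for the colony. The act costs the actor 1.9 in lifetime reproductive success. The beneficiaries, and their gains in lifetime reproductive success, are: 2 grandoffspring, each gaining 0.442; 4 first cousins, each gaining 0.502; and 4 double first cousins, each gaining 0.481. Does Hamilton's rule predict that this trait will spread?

Hamilton's rule: the trait is favored when the sum of r·B over every recipient exceeds the actor's cost C.
r to a grandoffspring = 1/4 (two parent–offspring links: r = (1/2)^2 = 1/4).
r to a first cousin = 0.125 (first cousins share one grandparent pair — two paths of length 4: r = 2·(1/2)^4 = 1/8).
r to a double first cousin = 1/4 (double first cousins share both grandparent pairs — four paths of length 4: r = 4·(1/2)^4 = 1/4).
Summing one r·B term per recipient: 2·0.25·0.442 + 4·0.125·0.502 + 4·0.25·0.481 = 0.953.
0.953 < 1.9: the indirect benefit is less than the cost.

No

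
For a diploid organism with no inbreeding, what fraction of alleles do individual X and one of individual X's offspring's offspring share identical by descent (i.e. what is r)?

Each parent–offspring link contributes a factor of 1/2, and independent paths through distinct common ancestors add.
Two parent–offspring links: r = (1/2)^2 = 1/4.

0.25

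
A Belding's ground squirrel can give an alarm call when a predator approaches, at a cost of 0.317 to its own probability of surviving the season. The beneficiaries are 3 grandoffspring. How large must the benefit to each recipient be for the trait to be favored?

r to a grandoffspring = 0.25 (two parent–offspring links: r = (1/2)^2 = 1/4).
Hamilton's rule with n recipients of equal r: n·r·B > C, so B > C/(n·r) = 0.317/(3·0.25) = 0.4227.

0.4227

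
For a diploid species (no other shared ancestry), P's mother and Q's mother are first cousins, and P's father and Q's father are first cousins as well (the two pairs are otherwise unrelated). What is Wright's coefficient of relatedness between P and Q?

With two independent routes of shared ancestry, r is the sum of the two contributions.
P and Q are related in two ways: second cousins through their mothers (r = 1/32) and second cousins through their fathers (r = 1/32).
r = 1/32 + 1/32 = 0.0625.

0.0625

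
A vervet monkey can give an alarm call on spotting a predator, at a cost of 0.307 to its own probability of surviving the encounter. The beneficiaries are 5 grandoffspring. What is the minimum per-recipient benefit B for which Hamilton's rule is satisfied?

r to a grandoffspring = 0.25 (two parent–offspring links: r = (1/2)^2 = 1/4).
Hamilton's rule with n recipients of equal r: n·r·B > C, so B > C/(n·r) = 0.307/(5·0.25) = 0.2456.

0.2456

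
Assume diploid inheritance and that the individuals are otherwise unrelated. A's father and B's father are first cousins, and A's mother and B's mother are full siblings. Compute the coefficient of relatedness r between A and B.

Wright's path rule: contributions from independent ancestry routes add.
A and B are related in two ways: second cousins through their fathers (r = 1/32) and first cousins through their mothers (r = 1/8).
r = 1/32 + 1/8 = 0.15625.

0.15625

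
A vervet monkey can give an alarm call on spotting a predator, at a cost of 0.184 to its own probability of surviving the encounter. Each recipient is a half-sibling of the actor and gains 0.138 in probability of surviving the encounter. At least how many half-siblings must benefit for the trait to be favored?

6

r to a half-sibling = 1/4 (half-sibs share one parent — one path of length 2: r = (1/2)^2 = 1/4).
Hamilton's rule: n·r·B > C  ⇒  n > C/(r·B) = 0.184/(0.25·0.138) = 5.333.
The smallest integer exceeding 5.333 is 6.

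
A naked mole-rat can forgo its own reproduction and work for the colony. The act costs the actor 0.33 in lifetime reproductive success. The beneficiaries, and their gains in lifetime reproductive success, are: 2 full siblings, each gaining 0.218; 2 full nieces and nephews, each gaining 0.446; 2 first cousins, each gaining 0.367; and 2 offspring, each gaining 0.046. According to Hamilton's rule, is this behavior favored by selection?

Yes

Hamilton's rule: the trait is favored when the sum of r·B over every recipient exceeds the actor's cost C.
r to a full sibling = 1/2 (full sibs share both parents — two paths of length 2: r = 2·(1/2)^2 = 1/2).
r to a full niece or nephew = 0.25 (full aunt/uncle↔niece/nephew: two paths of length 3 through the shared grandparent pair: r = 2·(1/2)^3 = 1/4).
r to a first cousin = 1/8 (first cousins share one grandparent pair — two paths of length 4: r = 2·(1/2)^4 = 1/8).
r to an offspring = 0.5 (one parent–offspring link: r = (1/2)^1 = 1/2).
Summing one r·B term per recipient: 2·0.5·0.218 + 2·0.25·0.446 + 2·0.125·0.367 + 2·0.5·0.046 = 0.57875.
0.57875 > 0.33: the indirect benefit exceeds the cost.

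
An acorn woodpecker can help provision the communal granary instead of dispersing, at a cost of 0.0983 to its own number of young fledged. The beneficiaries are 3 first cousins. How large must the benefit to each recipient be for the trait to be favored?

0.2621

r to a first cousin = 1/8 (first cousins share one grandparent pair — two paths of length 4: r = 2·(1/2)^4 = 1/8).
Hamilton's rule with n recipients of equal r: n·r·B > C, so B > C/(n·r) = 0.0983/(3·0.125) = 0.2621.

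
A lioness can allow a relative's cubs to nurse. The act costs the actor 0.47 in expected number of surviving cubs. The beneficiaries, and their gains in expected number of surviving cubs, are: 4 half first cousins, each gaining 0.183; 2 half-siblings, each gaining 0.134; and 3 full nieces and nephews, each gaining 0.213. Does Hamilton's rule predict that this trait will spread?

No

Hamilton's rule: the trait is favored when the sum of r·B over every recipient exceeds the actor's cost C.
r to a half first cousin = 1/16 (half first cousins share one grandparent — one path of length 4: r = (1/2)^4 = 1/16).
r to a half-sibling = 0.25 (half-sibs share one parent — one path of length 2: r = (1/2)^2 = 1/4).
r to a full niece or nephew = 0.25 (full aunt/uncle↔niece/nephew: two paths of length 3 through the shared grandparent pair: r = 2·(1/2)^3 = 1/4).
Summing one r·B term per recipient: 4·0.0625·0.183 + 2·0.25·0.134 + 3·0.25·0.213 = 0.2725.
0.2725 < 0.47: the indirect benefit is less than the cost.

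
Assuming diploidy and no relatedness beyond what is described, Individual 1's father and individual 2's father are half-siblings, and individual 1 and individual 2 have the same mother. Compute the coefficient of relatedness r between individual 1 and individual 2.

Independent pedigree routes through distinct common ancestors add.
Individual 1 and individual 2 are related in two ways: half first cousins through their fathers (r = 1/16) and half-sibs through their shared mother (r = 1/4).
r = 1/16 + 1/4 = 0.3125.

0.3125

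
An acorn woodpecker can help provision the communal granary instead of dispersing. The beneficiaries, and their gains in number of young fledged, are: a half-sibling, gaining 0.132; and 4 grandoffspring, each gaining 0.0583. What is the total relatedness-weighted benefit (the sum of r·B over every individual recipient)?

0.0913

r to a half-sibling = 1/4 (half-sibs share one parent — one path of length 2: r = (1/2)^2 = 1/4).
r to a grandoffspring = 1/4 (two parent–offspring links: r = (1/2)^2 = 1/4).
Summing one r·B term per recipient: 1·0.25·0.132 + 4·0.25·0.0583 = 0.0913.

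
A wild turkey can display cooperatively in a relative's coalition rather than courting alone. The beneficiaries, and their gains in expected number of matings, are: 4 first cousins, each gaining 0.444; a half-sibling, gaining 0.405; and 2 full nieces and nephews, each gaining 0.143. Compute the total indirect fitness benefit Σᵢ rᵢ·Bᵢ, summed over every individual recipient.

r to a first cousin = 1/8 (first cousins share one grandparent pair — two paths of length 4: r = 2·(1/2)^4 = 1/8).
r to a half-sibling = 1/4 (half-sibs share one parent — one path of length 2: r = (1/2)^2 = 1/4).
r to a full niece or nephew = 0.25 (full aunt/uncle↔niece/nephew: two paths of length 3 through the shared grandparent pair: r = 2·(1/2)^3 = 1/4).
Summing one r·B term per recipient: 4·0.125·0.444 + 1·0.25·0.405 + 2·0.25·0.143 = 0.39475.

0.39475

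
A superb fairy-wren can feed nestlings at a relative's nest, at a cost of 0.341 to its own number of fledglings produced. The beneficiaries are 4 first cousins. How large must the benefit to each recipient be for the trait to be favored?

r to a first cousin = 1/8 (first cousins share one grandparent pair — two paths of length 4: r = 2·(1/2)^4 = 1/8).
Hamilton's rule with n recipients of equal r: n·r·B > C, so B > C/(n·r) = 0.341/(4·0.125) = 0.682.

0.682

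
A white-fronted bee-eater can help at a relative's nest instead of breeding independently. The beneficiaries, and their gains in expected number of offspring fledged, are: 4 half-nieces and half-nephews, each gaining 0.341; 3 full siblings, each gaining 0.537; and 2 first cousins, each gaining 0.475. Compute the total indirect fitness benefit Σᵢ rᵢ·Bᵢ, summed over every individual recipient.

r to a half-niece or half-nephew = 1/8 (half-aunt/uncle↔niece/nephew: one path of length 3: r = (1/2)^3 = 1/8).
r to a full sibling = 0.5 (full sibs share both parents — two paths of length 2: r = 2·(1/2)^2 = 1/2).
r to a first cousin = 1/8 (first cousins share one grandparent pair — two paths of length 4: r = 2·(1/2)^4 = 1/8).
Summing one r·B term per recipient: 4·0.125·0.341 + 3·0.5·0.537 + 2·0.125·0.475 = 1.09475.

1.09475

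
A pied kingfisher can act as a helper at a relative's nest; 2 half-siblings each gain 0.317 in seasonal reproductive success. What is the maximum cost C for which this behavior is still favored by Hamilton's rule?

0.1585

r to a half-sibling = 1/4 (half-sibs share one parent — one path of length 2: r = (1/2)^2 = 1/4).
Hamilton's rule: n·r·B > C, so the trait is favored while C < n·r·B = 2·0.25·0.317 = 0.1585.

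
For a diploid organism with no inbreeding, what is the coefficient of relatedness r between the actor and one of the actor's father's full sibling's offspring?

0.125

Each parent–offspring link contributes a factor of 1/2, and independent paths through distinct common ancestors add.
First cousins share one grandparent pair — two paths of length 4: r = 2·(1/2)^4 = 1/8.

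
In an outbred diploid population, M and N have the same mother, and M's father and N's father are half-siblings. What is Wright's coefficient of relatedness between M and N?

0.3125

Wright's path rule: contributions from independent ancestry routes add.
M and N are related in two ways: half-sibs through their shared mother (r = 1/4) and half first cousins through their fathers (r = 1/16).
r = 1/4 + 1/16 = 5/16 = 0.3125.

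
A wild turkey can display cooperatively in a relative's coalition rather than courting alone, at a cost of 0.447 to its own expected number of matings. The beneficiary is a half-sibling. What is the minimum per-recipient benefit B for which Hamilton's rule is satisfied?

1.788

r to a half-sibling = 1/4 (half-sibs share one parent — one path of length 2: r = (1/2)^2 = 1/4).
Hamilton's rule with n recipients of equal r: n·r·B > C, so B > C/(n·r) = 0.447/(1·0.25) = 1.788.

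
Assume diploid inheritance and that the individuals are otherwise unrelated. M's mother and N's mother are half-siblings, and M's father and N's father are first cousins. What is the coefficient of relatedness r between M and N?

Independent pedigree routes through distinct common ancestors add.
M and N are related in two ways: half first cousins through their mothers (r = 1/16) and second cousins through their fathers (r = 1/32).
r = 1/16 + 1/32 = 3/32 = 0.09375.

0.09375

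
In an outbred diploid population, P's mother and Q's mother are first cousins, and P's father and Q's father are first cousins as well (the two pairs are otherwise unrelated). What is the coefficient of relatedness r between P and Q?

0.0625

With two independent routes of shared ancestry, r is the sum of the two contributions.
P and Q are related in two ways: second cousins through their mothers (r = 1/32) and second cousins through their fathers (r = 1/32).
r = 1/32 + 1/32 = 0.0625.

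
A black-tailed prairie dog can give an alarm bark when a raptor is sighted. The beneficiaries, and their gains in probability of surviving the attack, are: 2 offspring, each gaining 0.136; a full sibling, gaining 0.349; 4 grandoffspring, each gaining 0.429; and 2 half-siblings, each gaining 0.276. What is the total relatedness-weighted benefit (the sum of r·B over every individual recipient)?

r to an offspring = 1/2 (one parent–offspring link: r = (1/2)^1 = 1/2).
r to a full sibling = 0.5 (full sibs share both parents — two paths of length 2: r = 2·(1/2)^2 = 1/2).
r to a grandoffspring = 0.25 (two parent–offspring links: r = (1/2)^2 = 1/4).
r to a half-sibling = 1/4 (half-sibs share one parent — one path of length 2: r = (1/2)^2 = 1/4).
Summing one r·B term per recipient: 2·0.5·0.136 + 1·0.5·0.349 + 4·0.25·0.429 + 2·0.25·0.276 = 0.8775.

0.8775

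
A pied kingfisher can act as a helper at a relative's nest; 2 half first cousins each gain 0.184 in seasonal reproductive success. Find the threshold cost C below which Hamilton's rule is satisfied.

r to a half first cousin = 0.0625 (half first cousins share one grandparent — one path of length 4: r = (1/2)^4 = 1/16).
Hamilton's rule: n·r·B > C, so the trait is favored while C < n·r·B = 2·0.0625·0.184 = 0.023.

0.023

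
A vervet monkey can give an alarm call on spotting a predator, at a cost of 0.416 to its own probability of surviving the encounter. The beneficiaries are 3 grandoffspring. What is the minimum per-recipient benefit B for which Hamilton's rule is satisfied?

r to a grandoffspring = 1/4 (two parent–offspring links: r = (1/2)^2 = 1/4).
Hamilton's rule with n recipients of equal r: n·r·B > C, so B > C/(n·r) = 0.416/(3·0.25) = 0.5547.

0.5547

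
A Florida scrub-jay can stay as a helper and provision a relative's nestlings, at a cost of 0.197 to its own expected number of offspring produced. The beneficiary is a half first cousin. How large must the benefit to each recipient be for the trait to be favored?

3.152

r to a half first cousin = 1/16 (half first cousins share one grandparent — one path of length 4: r = (1/2)^4 = 1/16).
Hamilton's rule with n recipients of equal r: n·r·B > C, so B > C/(n·r) = 0.197/(1·0.0625) = 3.152.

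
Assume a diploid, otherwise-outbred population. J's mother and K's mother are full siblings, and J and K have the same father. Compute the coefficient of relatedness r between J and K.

Relatedness sums over independent paths through distinct common ancestors.
J and K are related in two ways: first cousins through their mothers (r = 1/8) and half-sibs through their shared father (r = 1/4).
r = 1/8 + 1/4 = 0.375.

0.375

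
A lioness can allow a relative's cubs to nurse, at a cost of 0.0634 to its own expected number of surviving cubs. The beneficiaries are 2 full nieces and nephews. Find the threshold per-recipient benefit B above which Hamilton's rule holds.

r to a full niece or nephew = 0.25 (full aunt/uncle↔niece/nephew: two paths of length 3 through the shared grandparent pair: r = 2·(1/2)^3 = 1/4).
Hamilton's rule with n recipients of equal r: n·r·B > C, so B > C/(n·r) = 0.0634/(2·0.25) = 0.1268.

0.1268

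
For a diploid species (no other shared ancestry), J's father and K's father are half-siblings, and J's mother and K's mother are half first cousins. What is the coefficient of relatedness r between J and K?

0.078125

Independent pedigree routes through distinct common ancestors add.
J and K are related in two ways: half first cousins through their fathers (r = 1/16) and half second cousins through their mothers (r = 1/64).
r = 1/16 + 1/64 = 5/64 = 0.078125.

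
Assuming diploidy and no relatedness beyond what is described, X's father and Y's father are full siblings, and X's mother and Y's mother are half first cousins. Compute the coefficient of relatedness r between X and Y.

With two independent routes of shared ancestry, r is the sum of the two contributions.
X and Y are related in two ways: first cousins through their fathers (r = 1/8) and half second cousins through their mothers (r = 1/64).
r = 1/8 + 1/64 = 0.140625.

0.140625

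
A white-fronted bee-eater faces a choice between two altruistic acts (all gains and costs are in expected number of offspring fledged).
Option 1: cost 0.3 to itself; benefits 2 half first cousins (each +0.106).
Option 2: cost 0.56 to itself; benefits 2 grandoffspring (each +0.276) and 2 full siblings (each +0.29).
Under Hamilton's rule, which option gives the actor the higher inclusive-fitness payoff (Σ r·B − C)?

Option 2

Option 1: r to a half first cousin = 0.0625.
Option 1: Σ r·B − C = (2·0.0625·0.106) − 0.3 = -0.28675.
Option 2: r to a grandoffspring = 0.25.
Option 2: r to a full sibling = 0.5.
Option 2: Σ r·B − C = (2·0.25·0.276 + 2·0.5·0.29) − 0.56 = -0.132.
Option 2 has the higher net inclusive-fitness payoff.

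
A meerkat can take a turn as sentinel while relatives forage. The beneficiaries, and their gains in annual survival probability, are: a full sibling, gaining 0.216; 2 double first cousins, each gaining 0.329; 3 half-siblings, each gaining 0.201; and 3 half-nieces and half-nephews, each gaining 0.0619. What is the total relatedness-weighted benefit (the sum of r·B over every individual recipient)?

r to a full sibling = 0.5 (full sibs share both parents — two paths of length 2: r = 2·(1/2)^2 = 1/2).
r to a double first cousin = 0.25 (double first cousins share both grandparent pairs — four paths of length 4: r = 4·(1/2)^4 = 1/4).
r to a half-sibling = 1/4 (half-sibs share one parent — one path of length 2: r = (1/2)^2 = 1/4).
r to a half-niece or half-nephew = 0.125 (half-aunt/uncle↔niece/nephew: one path of length 3: r = (1/2)^3 = 1/8).
Summing one r·B term per recipient: 1·0.5·0.216 + 2·0.25·0.329 + 3·0.25·0.201 + 3·0.125·0.0619 = 0.4464625.

0.4464625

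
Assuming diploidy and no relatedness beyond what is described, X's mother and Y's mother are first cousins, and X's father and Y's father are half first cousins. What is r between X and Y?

0.046875

With two independent routes of shared ancestry, r is the sum of the two contributions.
X and Y are related in two ways: second cousins through their mothers (r = 1/32) and half second cousins through their fathers (r = 1/64).
r = 1/32 + 1/64 = 0.046875.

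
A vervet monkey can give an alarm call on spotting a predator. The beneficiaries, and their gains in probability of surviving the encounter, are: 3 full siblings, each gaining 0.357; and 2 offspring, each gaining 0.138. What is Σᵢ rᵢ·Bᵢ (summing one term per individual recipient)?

r to a full sibling = 1/2 (full sibs share both parents — two paths of length 2: r = 2·(1/2)^2 = 1/2).
r to an offspring = 0.5 (one parent–offspring link: r = (1/2)^1 = 1/2).
Summing one r·B term per recipient: 3·0.5·0.357 + 2·0.5·0.138 = 0.6735.

0.6735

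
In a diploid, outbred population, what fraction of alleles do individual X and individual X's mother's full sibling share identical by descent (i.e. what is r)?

0.25

Each parent–offspring link contributes a factor of 1/2, and independent paths through distinct common ancestors add.
Full aunt/uncle↔niece/nephew: two paths of length 3 through the shared grandparent pair: r = 2·(1/2)^3 = 1/4.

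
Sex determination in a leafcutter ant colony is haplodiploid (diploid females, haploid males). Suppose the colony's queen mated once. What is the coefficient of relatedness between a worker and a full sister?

0.75

Haplodiploid full sisters inherit their father's entire haploid genome identically (contributing 1/2) and on average half of their mother's contribution (1/2 · 1/2 = 1/4); r = 1/2 + 1/4 = 3/4.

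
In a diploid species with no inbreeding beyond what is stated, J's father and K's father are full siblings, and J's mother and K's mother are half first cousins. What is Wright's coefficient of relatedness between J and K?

Independent pedigree routes through distinct common ancestors add.
J and K are related in two ways: first cousins through their fathers (r = 1/8) and half second cousins through their mothers (r = 1/64).
r = 1/8 + 1/64 = 0.140625.

0.140625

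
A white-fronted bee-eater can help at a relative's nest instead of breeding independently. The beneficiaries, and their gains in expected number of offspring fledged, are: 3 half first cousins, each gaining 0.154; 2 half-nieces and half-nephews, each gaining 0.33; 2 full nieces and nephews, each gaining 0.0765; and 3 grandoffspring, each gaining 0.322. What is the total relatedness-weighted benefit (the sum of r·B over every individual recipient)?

0.391125

r to a half first cousin = 1/16 (half first cousins share one grandparent — one path of length 4: r = (1/2)^4 = 1/16).
r to a half-niece or half-nephew = 0.125 (half-aunt/uncle↔niece/nephew: one path of length 3: r = (1/2)^3 = 1/8).
r to a full niece or nephew = 1/4 (full aunt/uncle↔niece/nephew: two paths of length 3 through the shared grandparent pair: r = 2·(1/2)^3 = 1/4).
r to a grandoffspring = 1/4 (two parent–offspring links: r = (1/2)^2 = 1/4).
Summing one r·B term per recipient: 3·0.0625·0.154 + 2·0.125·0.33 + 2·0.25·0.0765 + 3·0.25·0.322 = 0.391125.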